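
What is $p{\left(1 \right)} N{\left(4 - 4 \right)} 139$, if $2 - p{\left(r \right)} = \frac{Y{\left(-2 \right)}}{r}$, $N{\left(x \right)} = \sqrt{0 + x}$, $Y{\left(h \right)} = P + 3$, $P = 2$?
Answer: $0$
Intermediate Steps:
$Y{\left(h \right)} = 5$ ($Y{\left(h \right)} = 2 + 3 = 5$)
$N{\left(x \right)} = \sqrt{x}$
$p{\left(r \right)} = 2 - \frac{5}{r}$
$p{\left(1 \right)} N{\left(4 - 4 \right)} 139 = \left(2 - \frac{5}{1}\right) \sqrt{4 - 4} \cdot 139 = \left(2 - 5\right) \sqrt{4 - 4} \cdot 139 = \left(2 - 5\right) \sqrt{0} \cdot 139 = \left(-3\right) 0 \cdot 139 = 0 \cdot 139 = 0$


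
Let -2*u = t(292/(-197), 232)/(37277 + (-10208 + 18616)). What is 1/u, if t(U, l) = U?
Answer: 8999945/146 ≈ 61643.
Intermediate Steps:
u = 146/8999945 (u = -292/(-197)/(2*(37277 + (-10208 + 18616))) = -292*(-1/197)/(2*(37277 + 8408)) = -(-146)/(197*45685) = -½*(-292/8999945) = 146/8999945 ≈ 1.6222e-5)
1/u = 1/(146/8999945) = 8999945/146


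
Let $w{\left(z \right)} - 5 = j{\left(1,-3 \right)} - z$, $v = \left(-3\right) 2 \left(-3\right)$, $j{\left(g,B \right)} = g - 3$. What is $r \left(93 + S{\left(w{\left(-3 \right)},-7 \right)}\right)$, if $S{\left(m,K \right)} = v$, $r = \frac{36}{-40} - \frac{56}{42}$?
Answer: $- \frac{2479}{10} \approx -247.9$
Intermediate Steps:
$j{\left(g,B \right)} = -3 + g$
$v = 18$ ($v = \left(-6\right) \left(-3\right) = 18$)
$r = - \frac{67}{30}$ ($r = 36 \left(- \frac{1}{40}\right) - \frac{4}{3} = - \frac{9}{10} - \frac{4}{3} = - \frac{67}{30} \approx -2.2333$)
$w{\left(z \right)} = 3 - z$ ($w{\left(z \right)} = 5 - \left(2 + z\right) = 3 - z$)
$S{\left(m,K \right)} = 18$
$r \left(93 + S{\left(w{\left(-3 \right)},-7 \right)}\right) = - \frac{67 \left(93 + 18\right)}{30} = \left(- \frac{67}{30}\right) 111 = - \frac{2479}{10}$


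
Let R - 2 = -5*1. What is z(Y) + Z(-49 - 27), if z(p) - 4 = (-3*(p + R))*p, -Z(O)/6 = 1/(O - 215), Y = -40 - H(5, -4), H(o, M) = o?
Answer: -628170/97 ≈ -6476.0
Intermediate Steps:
R = -3 (R = 2 - 5*1 = 2 - 5 = -3)
Y = -45 (Y = -40 - 1*5 = -40 - 5 = -45)
Z(O) = -6/(-215 + O) (Z(O) = -6/(O - 215) = -6/(-215 + O))
z(p) = 4 + p*(9 - 3*p) (z(p) = 4 + (-3*(p - 3))*p = 4 + (-3*(-3 + p))*p = 4 + (9 - 3*p)*p = 4 + p*(9 - 3*p))
z(Y) + Z(-49 - 27) = (4 - 3*(-45)² + 9*(-45)) - 6/(-215 + (-49 - 27)) = (4 - 3*2025 - 405) - 6/(-215 - 76) = (4 - 6075 - 405) - 6/(-291) = -6476 - 6*(-1/291) = -6476 + 2/97 = -628170/97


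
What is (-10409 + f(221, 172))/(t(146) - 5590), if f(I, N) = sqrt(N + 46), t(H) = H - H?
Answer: 10409/5590 - sqrt(218)/5590 ≈ 1.8594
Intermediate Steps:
t(H) = 0
f(I, N) = sqrt(46 + N)
(-10409 + f(221, 172))/(t(146) - 5590) = (-10409 + sqrt(46 + 172))/(0 - 5590) = (-10409 + sqrt(218))/(-5590) = (-10409 + sqrt(218))*(-1/5590) = 10409/5590 - sqrt(218)/5590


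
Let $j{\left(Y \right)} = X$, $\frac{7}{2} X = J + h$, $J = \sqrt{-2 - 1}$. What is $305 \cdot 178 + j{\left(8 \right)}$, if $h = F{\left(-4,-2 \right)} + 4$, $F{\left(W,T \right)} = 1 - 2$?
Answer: $\frac{380036}{7} + \frac{2 i \sqrt{3}}{7} \approx 54291.0 + 0.49487 i$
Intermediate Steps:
$F{\left(W,T \right)} = -1$ ($F{\left(W,T \right)} = 1 - 2 = -1$)
$J = i \sqrt{3}$ ($J = \sqrt{-3} = i \sqrt{3} \approx 1.732 i$)
$h = 3$ ($h = -1 + 4 = 3$)
$X = \frac{6}{7} + \frac{2 i \sqrt{3}}{7}$ ($X = \frac{2 \left(i \sqrt{3} + 3\right)}{7} = \frac{2 \left(3 + i \sqrt{3}\right)}{7} = \frac{6}{7} + \frac{2 i \sqrt{3}}{7} \approx 0.85714 + 0.49487 i$)
$j{\left(Y \right)} = \frac{6}{7} + \frac{2 i \sqrt{3}}{7}$
$305 \cdot 178 + j{\left(8 \right)} = 305 \cdot 178 + \left(\frac{6}{7} + \frac{2 i \sqrt{3}}{7}\right) = 54290 + \left(\frac{6}{7} + \frac{2 i \sqrt{3}}{7}\right) = \frac{380036}{7} + \frac{2 i \sqrt{3}}{7}$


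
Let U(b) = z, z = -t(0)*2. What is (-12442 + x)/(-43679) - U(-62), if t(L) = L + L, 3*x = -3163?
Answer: 40489/131037 ≈ 0.30899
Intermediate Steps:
x = -3163/3 (x = (1/3)*(-3163) = -3163/3 ≈ -1054.3)
t(L) = 2*L
z = 0 (z = -2*0*2 = -1*0*2 = 0*2 = 0)
U(b) = 0
(-12442 + x)/(-43679) - U(-62) = (-12442 - 3163/3)/(-43679) - 1*0 = -40489/3*(-1/43679) + 0 = 40489/131037 + 0 = 40489/131037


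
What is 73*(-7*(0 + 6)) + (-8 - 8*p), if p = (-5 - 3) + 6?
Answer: -3058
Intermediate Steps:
p = -2 (p = -8 + 6 = -2)
73*(-7*(0 + 6)) + (-8 - 8*p) = 73*(-7*(0 + 6)) + (-8 - 8*(-2)) = 73*(-7*6) + (-8 + 16) = 73*(-42) + 8 = -3066 + 8 = -3058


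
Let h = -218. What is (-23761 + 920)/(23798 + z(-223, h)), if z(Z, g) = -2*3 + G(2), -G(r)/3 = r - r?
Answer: -22841/23792 ≈ -0.96003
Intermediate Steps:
G(r) = 0 (G(r) = -3*(r - r) = -3*0 = 0)
z(Z, g) = -6 (z(Z, g) = -2*3 + 0 = -6 + 0 = -6)
(-23761 + 920)/(23798 + z(-223, h)) = (-23761 + 920)/(23798 - 6) = -22841/23792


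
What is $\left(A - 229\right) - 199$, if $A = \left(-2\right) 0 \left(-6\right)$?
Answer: $-428$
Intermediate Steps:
$A = 0$ ($A = 0 \left(-6\right) = 0$)
$\left(A - 229\right) - 199 = \left(0 - 229\right) - 199 = -229 - 199 = -428$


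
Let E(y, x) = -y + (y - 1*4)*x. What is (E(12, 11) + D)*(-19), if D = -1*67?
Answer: -171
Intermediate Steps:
D = -67
E(y, x) = -y + x*(-4 + y) (E(y, x) = -y + (y - 4)*x = -y + (-4 + y)*x = -y + x*(-4 + y))
(E(12, 11) + D)*(-19) = ((-1*12 - 4*11 + 11*12) - 67)*(-19) = ((-12 - 44 + 132) - 67)*(-19) = (76 - 67)*(-19) = 9*(-19) = -171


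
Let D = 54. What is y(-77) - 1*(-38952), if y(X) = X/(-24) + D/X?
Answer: 71987929/1848 ≈ 38955.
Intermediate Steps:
y(X) = 54/X - X/24 (y(X) = X/(-24) + 54/X = X*(-1/24) + 54/X = -X/24 + 54/X = 54/X - X/24)
y(-77) - 1*(-38952) = (54/(-77) - 1/24*(-77)) - 1*(-38952) = (54*(-1/77) + 77/24) + 38952 = (-54/77 + 77/24) + 38952 = 4633/1848 + 38952 = 71987929/1848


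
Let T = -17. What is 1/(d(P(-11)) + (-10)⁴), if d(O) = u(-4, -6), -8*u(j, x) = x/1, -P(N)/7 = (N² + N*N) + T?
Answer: 4/40003 ≈ 9.9992e-5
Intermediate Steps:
P(N) = 119 - 14*N² (P(N) = -7*((N² + N*N) - 17) = -7*((N² + N²) - 17) = -7*(2*N² - 17) = -7*(-17 + 2*N²) = 119 - 14*N²)
u(j, x) = -x/8 (u(j, x) = -x/(8*1) = -x/8)
d(O) = ¾ (d(O) = -⅛*(-6) = ¾)
1/(d(P(-11)) + (-10)⁴) = 1/(¾ + (-10)⁴) = 1/(¾ + 10000) = 1/(40003/4) = 4/40003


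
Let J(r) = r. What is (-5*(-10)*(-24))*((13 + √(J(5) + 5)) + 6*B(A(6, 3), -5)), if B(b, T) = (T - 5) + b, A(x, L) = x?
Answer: 13200 - 1200*√10 ≈ 9405.3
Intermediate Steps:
B(b, T) = -5 + T + b (B(b, T) = (-5 + T) + b = -5 + T + b)
(-5*(-10)*(-24))*((13 + √(J(5) + 5)) + 6*B(A(6, 3), -5)) = (-5*(-10)*(-24))*((13 + √(5 + 5)) + 6*(-5 - 5 + 6)) = (50*(-24))*((13 + √10) + 6*(-4)) = -1200*((13 + √10) - 24) = -1200*(-11 + √10) = 13200 - 1200*√10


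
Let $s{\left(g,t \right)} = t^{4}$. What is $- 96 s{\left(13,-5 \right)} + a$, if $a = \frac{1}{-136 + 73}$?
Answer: $- \frac{3780001}{63} \approx -60000.0$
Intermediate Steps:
$a = - \frac{1}{63}$ ($a = \frac{1}{-63} = - \frac{1}{63} \approx -0.015873$)
$- 96 s{\left(13,-5 \right)} + a = - 96 \left(-5\right)^{4} - \frac{1}{63} = \left(-96\right) 625 - \frac{1}{63} = -60000 - \frac{1}{63} = - \frac{3780001}{63}$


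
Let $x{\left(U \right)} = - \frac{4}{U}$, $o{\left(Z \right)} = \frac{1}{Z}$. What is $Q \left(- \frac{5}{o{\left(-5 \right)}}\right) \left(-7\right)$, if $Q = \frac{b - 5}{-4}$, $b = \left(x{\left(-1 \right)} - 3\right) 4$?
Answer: $- \frac{175}{4} \approx -43.75$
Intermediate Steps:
$b = 4$ ($b = \left(- \frac{4}{-1} - 3\right) 4 = \left(\left(-4\right) \left(-1\right) - 3\right) 4 = \left(4 - 3\right) 4 = 1 \cdot 4 = 4$)
$Q = \frac{1}{4}$ ($Q = \frac{4 - 5}{-4} = \left(-1\right) \left(- \frac{1}{4}\right) = \frac{1}{4} \approx 0.25$)
$Q \left(- \frac{5}{o{\left(-5 \right)}}\right) \left(-7\right) = \frac{\left(-5\right) \frac{1}{\frac{1}{-5}}}{4} \left(-7\right) = \frac{\left(-5\right) \frac{1}{- \frac{1}{5}}}{4} \left(-7\right) = \frac{\left(-5\right) \left(-5\right)}{4} \left(-7\right) = \frac{1}{4} \cdot 25 \left(-7\right) = \frac{25}{4} \left(-7\right) = - \frac{175}{4}$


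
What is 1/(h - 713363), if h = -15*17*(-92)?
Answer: -1/689903 ≈ -1.4495e-6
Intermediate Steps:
h = 23460 (h = -255*(-92) = 23460)
1/(h - 713363) = 1/(23460 - 713363) = 1/(-689903) = -1/689903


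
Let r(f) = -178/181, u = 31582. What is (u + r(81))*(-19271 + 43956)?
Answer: 141103508340/181 ≈ 7.7958e+8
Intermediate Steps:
r(f) = -178/181 (r(f) = -178*1/181 = -178/181)
(u + r(81))*(-19271 + 43956) = (31582 - 178/181)*(-19271 + 43956) = (5716164/181)*24685 = 141103508340/181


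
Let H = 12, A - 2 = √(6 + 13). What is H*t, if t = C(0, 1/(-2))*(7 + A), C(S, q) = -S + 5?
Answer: 540 + 60*√19 ≈ 801.53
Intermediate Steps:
C(S, q) = 5 - S
A = 2 + √19 (A = 2 + √(6 + 13) = 2 + √19 ≈ 6.3589)
t = 45 + 5*√19 (t = (5 - 1*0)*(7 + (2 + √19)) = (5 + 0)*(9 + √19) = 5*(9 + √19) = 45 + 5*√19 ≈ 66.794)
H*t = 12*(45 + 5*√19) = 540 + 60*√19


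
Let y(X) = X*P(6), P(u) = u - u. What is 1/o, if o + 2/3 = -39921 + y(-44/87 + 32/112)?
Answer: -3/119765 ≈ -2.5049e-5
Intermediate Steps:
P(u) = 0
y(X) = 0 (y(X) = X*0 = 0)
o = -119765/3 (o = -2/3 + (-39921 + 0) = -2/3 - 39921 = -119765/3 ≈ -39922.)
1/o = 1/(-119765/3) = -3/119765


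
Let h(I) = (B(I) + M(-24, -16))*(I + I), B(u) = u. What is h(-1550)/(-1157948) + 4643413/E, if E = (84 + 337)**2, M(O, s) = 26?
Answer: 1134868354031/51308965367 ≈ 22.118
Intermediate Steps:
E = 177241 (E = 421**2 = 177241)
h(I) = 2*I*(26 + I) (h(I) = (I + 26)*(I + I) = (26 + I)*(2*I) = 2*I*(26 + I))
h(-1550)/(-1157948) + 4643413/E = (2*(-1550)*(26 - 1550))/(-1157948) + 4643413/177241 = (2*(-1550)*(-1524))*(-1/1157948) + 4643413*(1/177241) = 4724400*(-1/1157948) + 4643413/177241 = -1181100/289487 + 4643413/177241 = 1134868354031/51308965367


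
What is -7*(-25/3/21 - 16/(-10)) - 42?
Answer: -2269/45 ≈ -50.422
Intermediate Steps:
-7*(-25/3/21 - 16/(-10)) - 42 = -7*(-25*⅓*(1/21) - 16*(-⅒)) - 42 = -7*(-25/3*1/21 + 8/5) - 42 = -7*(-25/63 + 8/5) - 42 = -7*379/315 - 42 = -379/45 - 42 = -2269/45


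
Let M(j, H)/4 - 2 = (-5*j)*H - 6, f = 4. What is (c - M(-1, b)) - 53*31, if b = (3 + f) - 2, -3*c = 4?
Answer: -5185/3 ≈ -1728.3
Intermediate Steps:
c = -4/3 (c = -⅓*4 = -4/3 ≈ -1.3333)
b = 5 (b = (3 + 4) - 2 = 7 - 2 = 5)
M(j, H) = -16 - 20*H*j (M(j, H) = 8 + 4*((-5*j)*H - 6) = 8 + 4*(-5*H*j - 6) = 8 + 4*(-6 - 5*H*j) = 8 + (-24 - 20*H*j) = -16 - 20*H*j)
(c - M(-1, b)) - 53*31 = (-4/3 - (-16 - 20*5*(-1))) - 53*31 = (-4/3 - (-16 + 100)) - 1643 = (-4/3 - 1*84) - 1643 = (-4/3 - 84) - 1643 = -256/3 - 1643 = -5185/3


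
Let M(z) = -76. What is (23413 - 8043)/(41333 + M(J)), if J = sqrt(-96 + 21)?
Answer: 15370/41257 ≈ 0.37254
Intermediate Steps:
J = 5*I*sqrt(3) (J = sqrt(-75) = 5*I*sqrt(3) ≈ 8.6602*I)
(23413 - 8043)/(41333 + M(J)) = (23413 - 8043)/(41333 - 76) = 15370/41257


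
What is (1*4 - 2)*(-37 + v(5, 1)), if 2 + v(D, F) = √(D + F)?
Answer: -78 + 2*√6 ≈ -73.101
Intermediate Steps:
v(D, F) = -2 + √(D + F)
(1*4 - 2)*(-37 + v(5, 1)) = (1*4 - 2)*(-37 + (-2 + √(5 + 1))) = (4 - 2)*(-37 + (-2 + √6)) = 2*(-39 + √6) = -78 + 2*√6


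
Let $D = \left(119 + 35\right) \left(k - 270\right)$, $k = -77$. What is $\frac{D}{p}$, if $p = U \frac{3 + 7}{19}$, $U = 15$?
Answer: $- \frac{507661}{75} \approx -6768.8$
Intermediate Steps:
$p = \frac{150}{19}$ ($p = 15 \frac{3 + 7}{19} = 15 \cdot 10 \cdot \frac{1}{19} = 15 \cdot \frac{10}{19} = \frac{150}{19} \approx 7.8947$)
$D = -53438$ ($D = \left(119 + 35\right) \left(-77 - 270\right) = 154 \left(-347\right) = -53438$)
$\frac{D}{p} = - \frac{53438}{\frac{150}{19}} = \left(-53438\right) \frac{19}{150} = - \frac{507661}{75}$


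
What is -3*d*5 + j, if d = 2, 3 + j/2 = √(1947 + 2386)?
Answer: -36 + 2*√4333 ≈ 95.651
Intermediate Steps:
j = -6 + 2*√4333 (j = -6 + 2*√(1947 + 2386) = -6 + 2*√4333 ≈ 125.65)
-3*d*5 + j = -3*2*5 + (-6 + 2*√4333) = -6*5 + (-6 + 2*√4333) = -30 + (-6 + 2*√4333) = -36 + 2*√4333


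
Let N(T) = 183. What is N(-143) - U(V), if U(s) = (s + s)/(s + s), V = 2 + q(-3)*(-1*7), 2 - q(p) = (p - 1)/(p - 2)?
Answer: 182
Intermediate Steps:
q(p) = 2 - (-1 + p)/(-2 + p) (q(p) = 2 - (p - 1)/(p - 2) = 2 - (-1 + p)/(-2 + p))
V = -32/5 (V = 2 + ((-3 - 3)/(-2 - 3))*(-1*7) = 2 + (-6/(-5))*(-7) = 2 - ⅕*(-6)*(-7) = 2 + (6/5)*(-7) = 2 - 42/5 = -32/5 ≈ -6.4000)
U(s) = 1 (U(s) = (2*s)/((2*s)) = (2*s)*(1/(2*s)) = 1)
N(-143) - U(V) = 183 - 1*1 = 183 - 1 = 182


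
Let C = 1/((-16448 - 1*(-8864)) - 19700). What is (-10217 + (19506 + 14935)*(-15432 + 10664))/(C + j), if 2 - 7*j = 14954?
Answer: 896142461604/11655725 ≈ 76884.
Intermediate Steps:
j = -2136 (j = 2/7 - 1/7*14954 = 2/7 - 14954/7 = -2136)
C = -1/27284 (C = 1/((-16448 + 8864) - 19700) = 1/(-7584 - 19700) = 1/(-27284) = -1/27284 ≈ -3.6652e-5)
(-10217 + (19506 + 14935)*(-15432 + 10664))/(C + j) = (-10217 + (19506 + 14935)*(-15432 + 10664))/(-1/27284 - 2136) = (-10217 + 34441*(-4768))/(-58278625/27284) = (-10217 - 164214688)*(-27284/58278625) = -164224905*(-27284/58278625) = 896142461604/11655725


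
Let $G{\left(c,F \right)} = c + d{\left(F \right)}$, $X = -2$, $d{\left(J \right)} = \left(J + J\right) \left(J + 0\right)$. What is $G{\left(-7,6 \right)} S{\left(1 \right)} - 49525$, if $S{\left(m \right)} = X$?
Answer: $-49655$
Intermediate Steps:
$d{\left(J \right)} = 2 J^{2}$ ($d{\left(J \right)} = 2 J J = 2 J^{2}$)
$G{\left(c,F \right)} = c + 2 F^{2}$
$S{\left(m \right)} = -2$
$G{\left(-7,6 \right)} S{\left(1 \right)} - 49525 = \left(-7 + 2 \cdot 6^{2}\right) \left(-2\right) - 49525 = \left(-7 + 2 \cdot 36\right) \left(-2\right) - 49525 = \left(-7 + 72\right) \left(-2\right) - 49525 = 65 \left(-2\right) - 49525 = -130 - 49525 = -49655$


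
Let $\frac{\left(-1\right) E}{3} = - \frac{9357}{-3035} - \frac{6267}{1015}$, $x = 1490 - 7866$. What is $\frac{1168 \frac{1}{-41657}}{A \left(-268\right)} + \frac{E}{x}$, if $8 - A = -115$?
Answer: $- \frac{140026555529887}{96325863406343340} \approx -0.0014537$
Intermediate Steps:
$A = 123$ ($A = 8 - -115 = 8 + 115 = 123$)
$x = -6376$ ($x = 1490 - 7866 = -6376$)
$E = \frac{5713794}{616105}$ ($E = - 3 \left(- \frac{9357}{-3035} - \frac{6267}{1015}\right) = - 3 \left(\left(-9357\right) \left(- \frac{1}{3035}\right) - \frac{6267}{1015}\right) = - 3 \left(\frac{9357}{3035} - \frac{6267}{1015}\right) = \left(-3\right) \left(- \frac{1904598}{616105}\right) = \frac{5713794}{616105} \approx 9.2741$)
$\frac{1168 \frac{1}{-41657}}{A \left(-268\right)} + \frac{E}{x} = \frac{1168 \frac{1}{-41657}}{123 \left(-268\right)} + \frac{5713794}{616105 \left(-6376\right)} = \frac{1168 \left(- \frac{1}{41657}\right)}{-32964} + \frac{5713794}{616105} \left(- \frac{1}{6376}\right) = \left(- \frac{1168}{41657}\right) \left(- \frac{1}{32964}\right) - \frac{2856897}{1964142740} = \frac{292}{343295337} - \frac{2856897}{1964142740} = - \frac{140026555529887}{96325863406343340}$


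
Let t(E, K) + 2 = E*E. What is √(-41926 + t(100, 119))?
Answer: 2*I*√7982 ≈ 178.68*I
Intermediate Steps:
t(E, K) = -2 + E² (t(E, K) = -2 + E*E = -2 + E²)
√(-41926 + t(100, 119)) = √(-41926 + (-2 + 100²)) = √(-41926 + (-2 + 10000)) = √(-41926 + 9998) = √(-31928) = 2*I*√7982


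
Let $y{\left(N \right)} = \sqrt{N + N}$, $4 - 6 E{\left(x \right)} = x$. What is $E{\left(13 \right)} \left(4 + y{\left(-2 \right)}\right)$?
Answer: $-6 - 3 i \approx -6.0 - 3.0 i$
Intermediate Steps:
$E{\left(x \right)} = \frac{2}{3} - \frac{x}{6}$
$y{\left(N \right)} = \sqrt{2} \sqrt{N}$ ($y{\left(N \right)} = \sqrt{2 N} = \sqrt{2} \sqrt{N}$)
$E{\left(13 \right)} \left(4 + y{\left(-2 \right)}\right) = \left(\frac{2}{3} - \frac{13}{6}\right) \left(4 + \sqrt{2} \sqrt{-2}\right) = \left(\frac{2}{3} - \frac{13}{6}\right) \left(4 + \sqrt{2} i \sqrt{2}\right) = - \frac{3 \left(4 + 2 i\right)}{2} = -6 - 3 i$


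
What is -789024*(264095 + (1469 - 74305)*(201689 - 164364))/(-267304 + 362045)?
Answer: 2144835188495520/94741 ≈ 2.2639e+10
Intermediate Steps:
-789024*(264095 + (1469 - 74305)*(201689 - 164364))/(-267304 + 362045) = -789024/(94741/(264095 - 72836*37325)) = -789024/(94741/(264095 - 2718603700)) = -789024/(94741/(-2718339605)) = -789024/(94741*(-1/2718339605)) = -789024/(-94741/2718339605) = -789024*(-2718339605/94741) = 2144835188495520/94741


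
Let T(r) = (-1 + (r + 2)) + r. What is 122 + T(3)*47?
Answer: 451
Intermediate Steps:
T(r) = 1 + 2*r (T(r) = (-1 + (2 + r)) + r = (1 + r) + r = 1 + 2*r)
122 + T(3)*47 = 122 + (1 + 2*3)*47 = 122 + (1 + 6)*47 = 122 + 7*47 = 122 + 329 = 451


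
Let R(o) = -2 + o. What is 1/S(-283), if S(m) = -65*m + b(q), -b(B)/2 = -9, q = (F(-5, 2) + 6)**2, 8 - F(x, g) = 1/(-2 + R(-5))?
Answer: 1/18413 ≈ 5.4309e-5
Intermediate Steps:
F(x, g) = 73/9 (F(x, g) = 8 - 1/(-2 + (-2 - 5)) = 8 - 1/(-2 - 7) = 8 - 1/(-9) = 8 - 1*(-1/9) = 8 + 1/9 = 73/9)
q = 16129/81 (q = (73/9 + 6)**2 = (127/9)**2 = 16129/81 ≈ 199.12)
b(B) = 18 (b(B) = -2*(-9) = 18)
S(m) = 18 - 65*m (S(m) = -65*m + 18 = 18 - 65*m)
1/S(-283) = 1/(18 - 65*(-283)) = 1/(18 + 18395) = 1/18413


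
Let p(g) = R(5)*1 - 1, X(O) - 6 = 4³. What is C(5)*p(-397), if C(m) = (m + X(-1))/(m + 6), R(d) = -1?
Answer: -150/11 ≈ -13.636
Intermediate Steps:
X(O) = 70 (X(O) = 6 + 4³ = 6 + 64 = 70)
p(g) = -2 (p(g) = -1*1 - 1 = -1 - 1 = -2)
C(m) = (70 + m)/(6 + m) (C(m) = (m + 70)/(m + 6) = (70 + m)/(6 + m))
C(5)*p(-397) = ((70 + 5)/(6 + 5))*(-2) = (75/11)*(-2) = -150/11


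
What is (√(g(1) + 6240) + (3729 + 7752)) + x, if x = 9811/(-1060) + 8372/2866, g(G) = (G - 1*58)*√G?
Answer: 17429787377/1518980 + 3*√687 ≈ 11553.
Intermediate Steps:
g(G) = √G*(-58 + G) (g(G) = (G - 58)*√G = (-58 + G)*√G = √G*(-58 + G))
x = -9622003/1518980 (x = 9811*(-1/1060) + 8372*(1/2866) = -9811/1060 + 4186/1433 = -9622003/1518980 ≈ -6.3345)
(√(g(1) + 6240) + (3729 + 7752)) + x = (√(√1*(-58 + 1) + 6240) + (3729 + 7752)) - 9622003/1518980 = (√(1*(-57) + 6240) + 11481) - 9622003/1518980 = (√(-57 + 6240) + 11481) - 9622003/1518980 = (√6183 + 11481) - 9622003/1518980 = (3*√687 + 11481) - 9622003/1518980 = (11481 + 3*√687) - 9622003/1518980 = 17429787377/1518980 + 3*√687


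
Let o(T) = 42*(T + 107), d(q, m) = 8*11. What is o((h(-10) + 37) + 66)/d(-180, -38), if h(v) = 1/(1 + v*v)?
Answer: 445431/4444 ≈ 100.23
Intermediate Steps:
d(q, m) = 88
h(v) = 1/(1 + v**2)
o(T) = 4494 + 42*T (o(T) = 42*(107 + T) = 4494 + 42*T)
o((h(-10) + 37) + 66)/d(-180, -38) = (4494 + 42*((1/(1 + (-10)**2) + 37) + 66))/88 = (4494 + 42*((1/(1 + 100) + 37) + 66))*(1/88) = (4494 + 42*((1/101 + 37) + 66))*(1/88) = (4494 + 42*(3738/101 + 66))*(1/88) = (4494 + 42*(10404/101))*(1/88) = (4494 + 436968/101)*(1/88) = (890862/101)*(1/88) = 445431/4444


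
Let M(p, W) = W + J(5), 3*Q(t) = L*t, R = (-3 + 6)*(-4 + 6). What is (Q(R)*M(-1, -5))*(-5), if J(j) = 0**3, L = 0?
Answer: 0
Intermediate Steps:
J(j) = 0
R = 6 (R = 3*2 = 6)
Q(t) = 0 (Q(t) = (0*t)/3 = (1/3)*0 = 0)
M(p, W) = W (M(p, W) = W + 0 = W)
(Q(R)*M(-1, -5))*(-5) = (0*(-5))*(-5) = 0*(-5) = 0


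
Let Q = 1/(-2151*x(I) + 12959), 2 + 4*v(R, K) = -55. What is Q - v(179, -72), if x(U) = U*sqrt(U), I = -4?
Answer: 26450955701/1856203780 - 17208*I/464050945 ≈ 14.25 - 3.7082e-5*I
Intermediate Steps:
v(R, K) = -57/4 (v(R, K) = -1/2 + (1/4)*(-55) = -1/2 - 55/4 = -57/4)
x(U) = U**(3/2)
Q = (12959 - 17208*I)/464050945 (Q = 1/(-(-17208)*I + 12959) = 1/(17208*I + 12959) = 1/(12959 + 17208*I) = (12959 - 17208*I)/464050945 ≈ 2.7926e-5 - 3.7082e-5*I)
Q - v(179, -72) = (12959/464050945 - 17208*I/464050945) - 1*(-57/4) = (12959/464050945 - 17208*I/464050945) + 57/4 = 26450955701/1856203780 - 17208*I/464050945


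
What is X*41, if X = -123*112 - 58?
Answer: -567194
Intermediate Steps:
X = -13834 (X = -13776 - 58 = -13834)
X*41 = -13834*41 = -567194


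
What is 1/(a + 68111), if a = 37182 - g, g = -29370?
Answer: 1/134663 ≈ 7.4259e-6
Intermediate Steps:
a = 66552 (a = 37182 - 1*(-29370) = 37182 + 29370 = 66552)
1/(a + 68111) = 1/(66552 + 68111) = 1/134663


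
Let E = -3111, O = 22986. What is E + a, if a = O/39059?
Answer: -121489563/39059 ≈ -3110.4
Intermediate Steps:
a = 22986/39059 ≈ 0.58849
E + a = -3111 + 22986/39059 = -121489563/39059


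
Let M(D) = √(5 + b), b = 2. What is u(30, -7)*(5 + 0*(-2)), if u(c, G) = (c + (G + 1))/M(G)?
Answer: 120*√7/7 ≈ 45.356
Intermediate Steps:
M(D) = √7 (M(D) = √(5 + 2) = √7)
u(c, G) = √7*(1 + G + c)/7 (u(c, G) = (c + (G + 1))/(√7) = (√7/7)*(c + (1 + G)) = (√7/7)*(1 + G + c) = √7*(1 + G + c)/7)
u(30, -7)*(5 + 0*(-2)) = (√7*(1 - 7 + 30)/7)*(5 + 0*(-2)) = ((⅐)*√7*24)*(5 + 0) = (24*√7/7)*5 = 120*√7/7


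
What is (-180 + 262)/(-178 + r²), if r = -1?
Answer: -82/177 ≈ -0.46328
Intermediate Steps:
(-180 + 262)/(-178 + r²) = (-180 + 262)/(-178 + (-1)²) = 82/(-178 + 1) = 82/(-177) = 82*(-1/177) = -82/177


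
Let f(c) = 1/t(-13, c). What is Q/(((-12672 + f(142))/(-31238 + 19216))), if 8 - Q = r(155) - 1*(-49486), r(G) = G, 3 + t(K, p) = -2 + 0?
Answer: -2983439630/63361 ≈ -47086.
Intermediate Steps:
t(K, p) = -5 (t(K, p) = -3 + (-2 + 0) = -3 - 2 = -5)
f(c) = -⅕ (f(c) = 1/(-5) = -⅕)
Q = -49633 (Q = 8 - (155 - 1*(-49486)) = 8 - (155 + 49486) = 8 - 1*49641 = 8 - 49641 = -49633)
Q/(((-12672 + f(142))/(-31238 + 19216))) = -49633*(-31238 + 19216)/(-12672 - ⅕) = -49633/((-63361/5/(-12022))) = -49633/((-63361/5*(-1/12022))) = -49633/63361/60110 = -49633*60110/63361 = -2983439630/63361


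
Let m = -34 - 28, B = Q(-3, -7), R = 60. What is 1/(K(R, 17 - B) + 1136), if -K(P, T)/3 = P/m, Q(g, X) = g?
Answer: 31/35306 ≈ 0.00087804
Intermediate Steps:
B = -3
m = -62
K(P, T) = 3*P/62 (K(P, T) = -3*P/(-62) = -3*P*(-1)/62 = -(-3)*P/62 = 3*P/62)
1/(K(R, 17 - B) + 1136) = 1/((3/62)*60 + 1136) = 1/(90/31 + 1136) = 1/(35306/31) = 31/35306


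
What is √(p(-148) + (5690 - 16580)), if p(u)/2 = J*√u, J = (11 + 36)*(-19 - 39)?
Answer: √(-10890 - 10904*I*√37) ≈ 167.82 - 197.62*I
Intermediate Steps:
J = -2726 (J = 47*(-58) = -2726)
p(u) = -5452*√u (p(u) = 2*(-2726*√u) = -5452*√u)
√(p(-148) + (5690 - 16580)) = √(-10904*I*√37 + (5690 - 16580)) = √(-10904*I*√37 - 10890) = √(-10890 - 10904*I*√37)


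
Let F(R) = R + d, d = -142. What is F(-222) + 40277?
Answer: 39913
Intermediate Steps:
F(R) = -142 + R (F(R) = R - 142 = -142 + R)
F(-222) + 40277 = (-142 - 222) + 40277 = -364 + 40277 = 39913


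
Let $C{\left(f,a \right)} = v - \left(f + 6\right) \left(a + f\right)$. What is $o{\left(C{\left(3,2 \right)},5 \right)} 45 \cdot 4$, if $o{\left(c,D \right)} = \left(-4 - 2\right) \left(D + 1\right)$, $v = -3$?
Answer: $-6480$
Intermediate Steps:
$C{\left(f,a \right)} = -3 - \left(6 + f\right) \left(a + f\right)$ ($C{\left(f,a \right)} = -3 - \left(f + 6\right) \left(a + f\right) = -3 - \left(6 + f\right) \left(a + f\right)$)
$o{\left(c,D \right)} = -6 - 6 D$ ($o{\left(c,D \right)} = - 6 \left(1 + D\right) = -6 - 6 D$)
$o{\left(C{\left(3,2 \right)},5 \right)} 45 \cdot 4 = \left(-6 - 30\right) 45 \cdot 4 = \left(-36\right) 45 \cdot 4 = \left(-1620\right) 4 = -6480$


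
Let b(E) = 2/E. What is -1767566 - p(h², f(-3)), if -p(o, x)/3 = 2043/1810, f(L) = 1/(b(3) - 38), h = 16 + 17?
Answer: -3199288331/1810 ≈ -1.7676e+6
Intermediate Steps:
h = 33
f(L) = -3/112 (f(L) = 1/(2/3 - 38) = 1/(2*(⅓) - 38) = 1/(⅔ - 38) = 1/(-112/3) = -3/112)
p(o, x) = -6129/1810
-1767566 - p(h², f(-3)) = -1767566 - 1*(-6129/1810) = -1767566 + 6129/1810 = -3199288331/1810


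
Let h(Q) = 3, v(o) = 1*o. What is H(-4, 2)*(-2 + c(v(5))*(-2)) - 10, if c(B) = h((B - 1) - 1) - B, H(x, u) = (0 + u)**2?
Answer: -2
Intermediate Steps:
v(o) = o
H(x, u) = u**2
c(B) = 3 - B
H(-4, 2)*(-2 + c(v(5))*(-2)) - 10 = 2**2*(-2 + (3 - 1*5)*(-2)) - 10 = 4*(-2 + (3 - 5)*(-2)) - 10 = 4*(-2 - 2*(-2)) - 10 = 4*(-2 + 4) - 10 = 4*2 - 10 = 8 - 10 = -2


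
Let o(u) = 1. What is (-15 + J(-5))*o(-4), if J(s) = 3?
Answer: -12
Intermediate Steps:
(-15 + J(-5))*o(-4) = (-15 + 3)*1 = -12*1 = -12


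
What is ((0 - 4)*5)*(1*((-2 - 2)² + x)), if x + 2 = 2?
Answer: -320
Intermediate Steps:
x = 0 (x = -2 + 2 = 0)
((0 - 4)*5)*(1*((-2 - 2)² + x)) = ((0 - 4)*5)*(1*((-2 - 2)² + 0)) = (-4*5)*(1*((-4)² + 0)) = -20*(16 + 0) = -20*16 = -320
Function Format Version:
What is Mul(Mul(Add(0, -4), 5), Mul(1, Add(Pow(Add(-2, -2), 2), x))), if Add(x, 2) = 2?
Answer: -320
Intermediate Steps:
x = 0 (x = Add(-2, 2) = 0)
Mul(Mul(Add(0, -4), 5), Mul(1, Add(Pow(Add(-2, -2), 2), x))) = Mul(Mul(Add(0, -4), 5), Mul(1, Add(Pow(Add(-2, -2), 2), 0))) = Mul(Mul(-4, 5), Mul(1, Add(Pow(-4, 2), 0))) = Mul(-20, Mul(1, Add(16, 0))) = Mul(-20, Mul(1, 16)) = Mul(-20, 16) = -320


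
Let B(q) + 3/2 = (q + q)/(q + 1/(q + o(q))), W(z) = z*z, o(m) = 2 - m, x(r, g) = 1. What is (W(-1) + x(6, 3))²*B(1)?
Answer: -⅔ ≈ -0.66667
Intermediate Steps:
W(z) = z²
B(q) = -3/2 + 2*q/(½ + q) (B(q) = -3/2 + (q + q)/(q + 1/(q + (2 - q))) = -3/2 + (2*q)/(q + 1/2) = -3/2 + (2*q)/(q + ½) = -3/2 + (2*q)/(½ + q) = -3/2 + 2*q/(½ + q))
(W(-1) + x(6, 3))²*B(1) = ((-1)² + 1)²*((-3 + 2*1)/(2*(1 + 2*1))) = (1 + 1)²*((-3 + 2)/(2*(1 + 2))) = 2²*((½)*(-1)/3) = 4*((½)*(⅓)*(-1)) = 4*(-⅙) = -⅔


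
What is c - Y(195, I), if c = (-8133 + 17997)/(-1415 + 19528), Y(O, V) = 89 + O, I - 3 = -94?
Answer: -5134228/18113 ≈ -283.46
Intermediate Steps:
I = -91 (I = 3 - 94 = -91)
c = 9864/18113 ≈ 0.54458
c - Y(195, I) = 9864/18113 - (89 + 195) = 9864/18113 - 1*284 = 9864/18113 - 284 = -5134228/18113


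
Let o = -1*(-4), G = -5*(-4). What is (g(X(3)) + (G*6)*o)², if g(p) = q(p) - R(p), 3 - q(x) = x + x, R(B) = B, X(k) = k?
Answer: 224676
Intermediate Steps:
G = 20
o = 4
q(x) = 3 - 2*x (q(x) = 3 - (x + x) = 3 - 2*x)
g(p) = 3 - 3*p (g(p) = (3 - 2*p) - p = 3 - 3*p)
(g(X(3)) + (G*6)*o)² = ((3 - 3*3) + (20*6)*4)² = ((3 - 9) + 120*4)² = (-6 + 480)² = 474² = 224676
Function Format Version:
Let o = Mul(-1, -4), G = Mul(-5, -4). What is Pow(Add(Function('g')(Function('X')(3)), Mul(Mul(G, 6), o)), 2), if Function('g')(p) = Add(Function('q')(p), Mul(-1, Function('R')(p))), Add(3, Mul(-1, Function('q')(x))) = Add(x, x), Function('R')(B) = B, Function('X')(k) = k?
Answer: 224676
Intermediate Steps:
G = 20
o = 4
Function('q')(x) = Add(3, Mul(-2, x)) (Function('q')(x) = Add(3, Mul(-1, Add(x, x))) = Add(3, Mul(-1, Mul(2, x))) = Add(3, Mul(-2, x)))
Function('g')(p) = Add(3, Mul(-3, p)) (Function('g')(p) = Add(Add(3, Mul(-2, p)), Mul(-1, p)) = Add(3, Mul(-3, p)))
Pow(Add(Function('g')(Function('X')(3)), Mul(Mul(G, 6), o)), 2) = Pow(Add(Add(3, Mul(-3, 3)), Mul(Mul(20, 6), 4)), 2) = Pow(Add(Add(3, -9), Mul(120, 4)), 2) = Pow(Add(-6, 480), 2) = Pow(474, 2) = 224676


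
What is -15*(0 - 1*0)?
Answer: 0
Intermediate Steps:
-15*(0 - 1*0) = -15*(0 + 0) = -15*0 = -5*0 = 0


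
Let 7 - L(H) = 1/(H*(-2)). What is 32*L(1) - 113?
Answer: 127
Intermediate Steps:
L(H) = 7 + 1/(2*H) (L(H) = 7 - 1/(H*(-2)) = 7 - 1/((-2*H)) = 7 - (-1)/(2*H) = 7 + 1/(2*H))
32*L(1) - 113 = 32*(7 + (½)/1) - 113 = 32*(7 + (½)*1) - 113 = 32*(7 + ½) - 113 = 32*(15/2) - 113 = 240 - 113 = 127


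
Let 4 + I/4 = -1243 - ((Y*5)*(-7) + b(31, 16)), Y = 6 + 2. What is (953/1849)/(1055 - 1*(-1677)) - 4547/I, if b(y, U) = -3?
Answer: 5743174941/4869615152 ≈ 1.1794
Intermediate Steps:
Y = 8
I = -3856 (I = -16 + 4*(-1243 - ((8*5)*(-7) - 3)) = -16 + 4*(-1243 - (40*(-7) - 3)) = -16 + 4*(-1243 - (-280 - 3)) = -16 + 4*(-1243 - 1*(-283)) = -16 + 4*(-1243 + 283) = -16 + 4*(-960) = -16 - 3840 = -3856)
(953/1849)/(1055 - 1*(-1677)) - 4547/I = (953/1849)/(1055 - 1*(-1677)) - 4547/(-3856) = (953*(1/1849))/(1055 + 1677) - 4547*(-1/3856) = (953/1849)/2732 + 4547/3856 = (953/1849)*(1/2732) + 4547/3856 = 953/5051468 + 4547/3856 = 5743174941/4869615152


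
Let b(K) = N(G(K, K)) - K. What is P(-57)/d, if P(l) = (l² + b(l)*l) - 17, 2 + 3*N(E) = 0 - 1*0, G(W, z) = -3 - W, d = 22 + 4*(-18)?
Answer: -21/50 ≈ -0.42000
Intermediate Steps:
d = -50 (d = 22 - 72 = -50)
N(E) = -⅔ (N(E) = -⅔ + (0 - 1*0)/3 = -⅔ + (0 + 0)/3 = -⅔ + (⅓)*0 = -⅔ + 0 = -⅔)
b(K) = -⅔ - K
P(l) = -17 + l² + l*(-⅔ - l) (P(l) = (l² + (-⅔ - l)*l) - 17 = (l² + l*(-⅔ - l)) - 17 = -17 + l² + l*(-⅔ - l))
P(-57)/d = (-17 - ⅔*(-57))/(-50) = (-17 + 38)*(-1/50) = 21*(-1/50) = -21/50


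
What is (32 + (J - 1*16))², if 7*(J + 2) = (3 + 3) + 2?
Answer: 11236/49 ≈ 229.31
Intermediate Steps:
J = -6/7 (J = -2 + ((3 + 3) + 2)/7 = -2 + (6 + 2)/7 = -2 + (⅐)*8 = -2 + 8/7 = -6/7 ≈ -0.85714)
(32 + (J - 1*16))² = (32 + (-6/7 - 1*16))² = (32 + (-6/7 - 16))² = (32 - 118/7)² = (106/7)² = 11236/49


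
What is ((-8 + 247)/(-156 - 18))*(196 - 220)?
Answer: 956/29 ≈ 32.966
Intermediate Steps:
((-8 + 247)/(-156 - 18))*(196 - 220) = (239/(-174))*(-24) = (239*(-1/174))*(-24) = -239/174*(-24) = 956/29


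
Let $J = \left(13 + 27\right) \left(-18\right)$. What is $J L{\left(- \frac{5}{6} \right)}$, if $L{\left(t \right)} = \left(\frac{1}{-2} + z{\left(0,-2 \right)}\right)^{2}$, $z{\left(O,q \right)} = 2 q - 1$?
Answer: $-21780$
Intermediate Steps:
$z{\left(O,q \right)} = -1 + 2 q$
$L{\left(t \right)} = \frac{121}{4}$ ($L{\left(t \right)} = \left(\frac{1}{-2} + \left(-1 + 2 \left(-2\right)\right)\right)^{2} = \left(- \frac{1}{2} - 5\right)^{2} = \left(- \frac{11}{2}\right)^{2} = \frac{121}{4}$)
$J = -720$ ($J = 40 \left(-18\right) = -720$)
$J L{\left(- \frac{5}{6} \right)} = \left(-720\right) \frac{121}{4} = -21780$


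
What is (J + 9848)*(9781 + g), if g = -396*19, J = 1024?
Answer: 24538104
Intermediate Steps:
g = -7524 (g = -22*342 = -7524)
(J + 9848)*(9781 + g) = (1024 + 9848)*(9781 - 7524) = 10872*2257 = 24538104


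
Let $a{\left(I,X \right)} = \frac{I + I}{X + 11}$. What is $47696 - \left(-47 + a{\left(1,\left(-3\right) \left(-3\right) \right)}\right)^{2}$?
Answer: $\frac{4549639}{100} \approx 45496.0$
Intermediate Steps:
$a{\left(I,X \right)} = \frac{2 I}{11 + X}$
$47696 - \left(-47 + a{\left(1,\left(-3\right) \left(-3\right) \right)}\right)^{2} = 47696 - \left(-47 + 2 \cdot 1 \frac{1}{11 - -9}\right)^{2} = 47696 - \left(-47 + 2 \cdot 1 \frac{1}{11 + 9}\right)^{2} = 47696 - \left(-47 + 2 \cdot 1 \cdot \frac{1}{20}\right)^{2} = 47696 - \left(-47 + \frac{1}{10}\right)^{2} = 47696 - \left(- \frac{469}{10}\right)^{2} = 47696 - \frac{219961}{100} = \frac{4549639}{100}$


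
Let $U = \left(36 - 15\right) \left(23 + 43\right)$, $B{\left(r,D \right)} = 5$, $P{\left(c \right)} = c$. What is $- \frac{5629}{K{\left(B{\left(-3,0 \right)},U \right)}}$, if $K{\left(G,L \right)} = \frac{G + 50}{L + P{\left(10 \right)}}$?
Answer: $- \frac{7858084}{55} \approx -1.4287 \cdot 10^{5}$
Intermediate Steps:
$U = 1386$ ($U = 21 \cdot 66 = 1386$)
$K{\left(G,L \right)} = \frac{50 + G}{10 + L}$ ($K{\left(G,L \right)} = \frac{G + 50}{L + 10} = \frac{50 + G}{10 + L}$)
$- \frac{5629}{K{\left(B{\left(-3,0 \right)},U \right)}} = - \frac{5629}{\frac{1}{10 + 1386} \left(50 + 5\right)} = - \frac{5629}{\frac{1}{1396} \cdot 55} = - \frac{5629}{\frac{55}{1396}} = \left(-5629\right) \frac{1396}{55} = - \frac{7858084}{55}$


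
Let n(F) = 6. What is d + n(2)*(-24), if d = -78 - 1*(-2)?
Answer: -220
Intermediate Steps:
d = -76 (d = -78 + 2 = -76)
d + n(2)*(-24) = -76 + 6*(-24) = -76 - 144 = -220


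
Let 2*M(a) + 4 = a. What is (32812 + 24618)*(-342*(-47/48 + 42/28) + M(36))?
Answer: -37243355/4 ≈ -9.3108e+6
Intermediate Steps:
M(a) = -2 + a/2
(32812 + 24618)*(-342*(-47/48 + 42/28) + M(36)) = (32812 + 24618)*(-342*(-47/48 + 42/28) + (-2 + (½)*36)) = 57430*(-342*(-47*1/48 + 42*(1/28)) + (-2 + 18)) = 57430*(-342*(-47/48 + 3/2) + 16) = 57430*(-342*25/48 + 16) = 57430*(-1425/8 + 16) = 57430*(-1297/8) = -37243355/4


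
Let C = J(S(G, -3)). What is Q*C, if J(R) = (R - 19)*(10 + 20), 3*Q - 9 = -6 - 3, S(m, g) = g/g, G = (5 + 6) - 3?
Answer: 0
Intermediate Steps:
G = 8 (G = 11 - 3 = 8)
S(m, g) = 1
Q = 0 (Q = 3 + (-6 - 3)/3 = 3 + (⅓)*(-9) = 3 - 3 = 0)
J(R) = -570 + 30*R (J(R) = (-19 + R)*30 = -570 + 30*R)
C = -540 (C = -570 + 30*1 = -570 + 30 = -540)
Q*C = 0*(-540) = 0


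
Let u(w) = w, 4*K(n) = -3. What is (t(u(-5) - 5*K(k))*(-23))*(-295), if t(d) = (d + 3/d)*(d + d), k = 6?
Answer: 495305/8 ≈ 61913.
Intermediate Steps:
K(n) = -3/4 (K(n) = (1/4)*(-3) = -3/4)
t(d) = 2*d*(d + 3/d) (t(d) = (d + 3/d)*(2*d) = 2*d*(d + 3/d))
(t(u(-5) - 5*K(k))*(-23))*(-295) = ((6 + 2*(-5 - 5*(-3/4))**2)*(-23))*(-295) = ((6 + 2*(-5 + 15/4)**2)*(-23))*(-295) = ((6 + 2*(-5/4)**2)*(-23))*(-295) = ((6 + 2*(25/16))*(-23))*(-295) = ((6 + 25/8)*(-23))*(-295) = ((73/8)*(-23))*(-295) = -1679/8*(-295) = 495305/8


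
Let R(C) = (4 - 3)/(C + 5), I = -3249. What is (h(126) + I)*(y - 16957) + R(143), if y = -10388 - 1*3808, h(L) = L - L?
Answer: 14979982357/148 ≈ 1.0122e+8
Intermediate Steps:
h(L) = 0
y = -14196 (y = -10388 - 3808 = -14196)
R(C) = 1/(5 + C)
(h(126) + I)*(y - 16957) + R(143) = (0 - 3249)*(-14196 - 16957) + 1/(5 + 143) = -3249*(-31153) + 1/148 = 101216097 + 1/148 = 14979982357/148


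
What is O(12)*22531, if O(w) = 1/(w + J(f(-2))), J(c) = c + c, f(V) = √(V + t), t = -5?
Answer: 67593/43 - 22531*I*√7/86 ≈ 1571.9 - 693.16*I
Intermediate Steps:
f(V) = √(-5 + V) (f(V) = √(V - 5) = √(-5 + V))
J(c) = 2*c
O(w) = 1/(w + 2*I*√7) (O(w) = 1/(w + 2*√(-5 - 2)) = 1/(w + 2*√(-7)) = 1/(w + 2*(I*√7)) = 1/(w + 2*I*√7))
O(12)*22531 = 22531/(12 + 2*I*√7)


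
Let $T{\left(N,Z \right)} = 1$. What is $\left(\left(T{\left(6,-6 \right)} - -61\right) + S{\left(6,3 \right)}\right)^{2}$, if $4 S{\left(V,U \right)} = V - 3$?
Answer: $\frac{63001}{16} \approx 3937.6$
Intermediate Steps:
$S{\left(V,U \right)} = - \frac{3}{4} + \frac{V}{4}$ ($S{\left(V,U \right)} = \frac{V - 3}{4} = \frac{-3 + V}{4} = - \frac{3}{4} + \frac{V}{4}$)
$\left(\left(T{\left(6,-6 \right)} - -61\right) + S{\left(6,3 \right)}\right)^{2} = \left(\left(1 - -61\right) + \left(- \frac{3}{4} + \frac{1}{4} \cdot 6\right)\right)^{2} = \left(\left(1 + 61\right) + \left(- \frac{3}{4} + \frac{3}{2}\right)\right)^{2} = \left(62 + \frac{3}{4}\right)^{2} = \left(\frac{251}{4}\right)^{2} = \frac{63001}{16}$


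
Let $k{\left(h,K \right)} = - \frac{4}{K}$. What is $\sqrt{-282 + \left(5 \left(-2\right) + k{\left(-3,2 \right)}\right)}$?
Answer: $7 i \sqrt{6} \approx 17.146 i$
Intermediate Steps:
$\sqrt{-282 + \left(5 \left(-2\right) + k{\left(-3,2 \right)}\right)} = \sqrt{-282 - \left(10 + \frac{4}{2}\right)} = \sqrt{-282 - 12} = \sqrt{-294} = 7 i \sqrt{6}$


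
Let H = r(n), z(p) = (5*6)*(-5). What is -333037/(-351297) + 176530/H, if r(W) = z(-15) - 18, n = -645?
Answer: -10326418199/9836316 ≈ -1049.8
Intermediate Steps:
z(p) = -150 (z(p) = 30*(-5) = -150)
r(W) = -168 (r(W) = -150 - 18 = -168)
H = -168
-333037/(-351297) + 176530/H = -333037/(-351297) + 176530/(-168) = -333037*(-1/351297) + 176530*(-1/168) = 333037/351297 - 88265/84 = -10326418199/9836316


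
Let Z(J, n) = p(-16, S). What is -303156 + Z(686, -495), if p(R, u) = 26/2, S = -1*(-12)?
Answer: -303143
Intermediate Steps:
S = 12
p(R, u) = 13 (p(R, u) = 26*(½) = 13)
Z(J, n) = 13
-303156 + Z(686, -495) = -303156 + 13 = -303143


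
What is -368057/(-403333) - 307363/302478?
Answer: -12640495633/121999359174 ≈ -0.10361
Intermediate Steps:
-368057/(-403333) - 307363/302478 = -368057*(-1/403333) - 307363*1/302478 = 368057/403333 - 307363/302478 = -12640495633/121999359174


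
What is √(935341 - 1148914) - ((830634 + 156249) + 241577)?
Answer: -1228460 + I*√213573 ≈ -1.2285e+6 + 462.14*I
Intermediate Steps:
√(935341 - 1148914) - ((830634 + 156249) + 241577) = √(-213573) - (986883 + 241577) = I*√213573 - 1*1228460 = I*√213573 - 1228460 = -1228460 + I*√213573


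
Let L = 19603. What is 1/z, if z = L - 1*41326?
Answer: -1/21723 ≈ -4.6034e-5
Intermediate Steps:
z = -21723 (z = 19603 - 1*41326 = 19603 - 41326 = -21723)
1/z = 1/(-21723) = -1/21723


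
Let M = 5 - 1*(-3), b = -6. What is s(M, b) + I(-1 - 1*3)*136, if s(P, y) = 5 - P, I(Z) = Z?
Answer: -547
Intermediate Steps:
M = 8 (M = 5 + 3 = 8)
s(M, b) + I(-1 - 1*3)*136 = (5 - 1*8) + (-1 - 1*3)*136 = (5 - 8) + (-1 - 3)*136 = -3 - 4*136 = -3 - 544 = -547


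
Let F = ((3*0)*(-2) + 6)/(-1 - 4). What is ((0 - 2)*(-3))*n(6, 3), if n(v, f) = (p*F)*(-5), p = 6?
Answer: 216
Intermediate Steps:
F = -6/5 (F = (0*(-2) + 6)/(-5) = (0 + 6)*(-1/5) = 6*(-1/5) = -6/5 ≈ -1.2000)
n(v, f) = 36 (n(v, f) = (6*(-6/5))*(-5) = -36/5*(-5) = 36)
((0 - 2)*(-3))*n(6, 3) = ((0 - 2)*(-3))*36 = -2*(-3)*36 = 6*36 = 216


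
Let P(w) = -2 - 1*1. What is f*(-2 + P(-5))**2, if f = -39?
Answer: -975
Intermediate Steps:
P(w) = -3 (P(w) = -2 - 1 = -3)
f*(-2 + P(-5))**2 = -39*(-2 - 3)**2 = -39*(-5)**2 = -39*25 = -975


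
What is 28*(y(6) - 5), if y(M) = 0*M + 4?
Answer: -28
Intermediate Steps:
y(M) = 4 (y(M) = 0 + 4 = 4)
28*(y(6) - 5) = 28*(4 - 5) = 28*(-1) = -28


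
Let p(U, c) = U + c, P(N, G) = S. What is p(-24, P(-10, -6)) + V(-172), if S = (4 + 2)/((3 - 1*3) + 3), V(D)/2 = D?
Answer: -366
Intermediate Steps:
V(D) = 2*D
S = 2 (S = 6/((3 - 3) + 3) = 6/(0 + 3) = 6/3 = 6*(⅓) = 2)
P(N, G) = 2
p(-24, P(-10, -6)) + V(-172) = (-24 + 2) + 2*(-172) = -22 - 344 = -366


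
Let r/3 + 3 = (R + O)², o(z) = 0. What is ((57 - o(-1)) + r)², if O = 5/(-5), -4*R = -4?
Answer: 2304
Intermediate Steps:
R = 1 (R = -¼*(-4) = 1)
O = -1 (O = 5*(-⅕) = -1)
r = -9 (r = -9 + 3*(1 - 1)² = -9 + 3*0² = -9 + 3*0 = -9 + 0 = -9)
((57 - o(-1)) + r)² = ((57 - 1*0) - 9)² = ((57 + 0) - 9)² = (57 - 9)² = 48² = 2304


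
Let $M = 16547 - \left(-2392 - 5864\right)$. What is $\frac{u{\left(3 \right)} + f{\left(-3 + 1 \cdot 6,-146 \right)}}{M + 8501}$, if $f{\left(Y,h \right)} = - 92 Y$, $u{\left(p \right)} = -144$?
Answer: $- \frac{105}{8326} \approx -0.012611$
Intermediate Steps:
$M = 24803$ ($M = 16547 - \left(-2392 - 5864\right) = 16547 - -8256 = 16547 + 8256 = 24803$)
$\frac{u{\left(3 \right)} + f{\left(-3 + 1 \cdot 6,-146 \right)}}{M + 8501} = \frac{-144 - 92 \left(-3 + 1 \cdot 6\right)}{24803 + 8501} = \frac{-144 - 92 \left(-3 + 6\right)}{33304} = \left(-144 - 276\right) \frac{1}{33304} = \left(-420\right) \frac{1}{33304} = - \frac{105}{8326}$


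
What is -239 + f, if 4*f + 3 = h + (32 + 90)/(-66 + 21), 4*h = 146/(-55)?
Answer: -952751/3960 ≈ -240.59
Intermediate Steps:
h = -73/110 (h = (146/(-55))/4 = (146*(-1/55))/4 = (¼)*(-146/55) = -73/110 ≈ -0.66364)
f = -6311/3960 (f = -¾ + (-73/110 + (32 + 90)/(-66 + 21))/4 = -¾ + (-73/110 + 122/(-45))/4 = -¾ + (-73/110 + 122*(-1/45))/4 = -¾ + (-73/110 - 122/45)/4 = -¾ + (¼)*(-3341/990) = -¾ - 3341/3960 = -6311/3960 ≈ -1.5937)
-239 + f = -239 - 6311/3960 = -952751/3960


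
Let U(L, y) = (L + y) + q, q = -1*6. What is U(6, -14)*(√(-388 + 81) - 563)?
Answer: 7882 - 14*I*√307 ≈ 7882.0 - 245.3*I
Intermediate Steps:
q = -6
U(L, y) = -6 + L + y (U(L, y) = (L + y) - 6 = -6 + L + y)
U(6, -14)*(√(-388 + 81) - 563) = (-6 + 6 - 14)*(√(-388 + 81) - 563) = -14*(√(-307) - 563) = -14*(I*√307 - 563) = -14*(-563 + I*√307) = 7882 - 14*I*√307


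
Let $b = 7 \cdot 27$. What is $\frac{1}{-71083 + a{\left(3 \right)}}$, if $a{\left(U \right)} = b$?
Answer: $- \frac{1}{70894} \approx -1.4106 \cdot 10^{-5}$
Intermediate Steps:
$b = 189$
$a{\left(U \right)} = 189$
$\frac{1}{-71083 + a{\left(3 \right)}} = \frac{1}{-71083 + 189} = \frac{1}{-70894} = - \frac{1}{70894}$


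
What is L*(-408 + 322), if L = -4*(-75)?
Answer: -25800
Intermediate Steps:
L = 300
L*(-408 + 322) = 300*(-408 + 322) = 300*(-86) = -25800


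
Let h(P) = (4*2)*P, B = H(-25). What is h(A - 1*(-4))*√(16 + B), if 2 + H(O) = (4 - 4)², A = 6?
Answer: 80*√14 ≈ 299.33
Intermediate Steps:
H(O) = -2 (H(O) = -2 + (4 - 4)² = -2 + 0² = -2 + 0 = -2)
B = -2
h(P) = 8*P
h(A - 1*(-4))*√(16 + B) = (8*(6 - 1*(-4)))*√(16 - 2) = (8*(6 + 4))*√14 = (8*10)*√14 = 80*√14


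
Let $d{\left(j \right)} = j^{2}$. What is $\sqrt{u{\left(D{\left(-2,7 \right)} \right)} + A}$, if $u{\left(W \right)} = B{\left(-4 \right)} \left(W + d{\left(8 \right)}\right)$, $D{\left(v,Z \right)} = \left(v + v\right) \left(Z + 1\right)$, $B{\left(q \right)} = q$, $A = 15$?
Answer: $i \sqrt{113} \approx 10.63 i$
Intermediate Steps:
$D{\left(v,Z \right)} = 2 v \left(1 + Z\right)$
$u{\left(W \right)} = -256 - 4 W$ ($u{\left(W \right)} = - 4 \left(W + 8^{2}\right) = - 4 \left(W + 64\right) = - 4 \left(64 + W\right) = -256 - 4 W$)
$\sqrt{u{\left(D{\left(-2,7 \right)} \right)} + A} = \sqrt{\left(-256 - 4 \cdot 2 \left(-2\right) \left(1 + 7\right)\right) + 15} = \sqrt{\left(-256 - 4 \cdot 2 \left(-2\right) 8\right) + 15} = \sqrt{\left(-256 - -128\right) + 15} = \sqrt{\left(-256 + 128\right) + 15} = \sqrt{-128 + 15} = \sqrt{-113} = i \sqrt{113}$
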